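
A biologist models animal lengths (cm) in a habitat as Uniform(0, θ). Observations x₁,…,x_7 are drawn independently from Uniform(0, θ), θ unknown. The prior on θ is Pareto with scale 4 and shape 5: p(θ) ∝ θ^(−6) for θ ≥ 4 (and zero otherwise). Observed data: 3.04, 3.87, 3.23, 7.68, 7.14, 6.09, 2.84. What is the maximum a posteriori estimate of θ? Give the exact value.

θ̂_MAP = 7.68

The Uniform(0, θ) likelihood is θ^(−n) for θ ≥ max(xᵢ), zero otherwise. Here max(xᵢ) = 7.68.
Posterior ∝ θ^(−6) · θ^(−7) = θ^(−13) on θ ≥ max(4, 7.68) = 7.68.
This density is strictly decreasing in θ, so the posterior mode lies at the lower boundary of the support.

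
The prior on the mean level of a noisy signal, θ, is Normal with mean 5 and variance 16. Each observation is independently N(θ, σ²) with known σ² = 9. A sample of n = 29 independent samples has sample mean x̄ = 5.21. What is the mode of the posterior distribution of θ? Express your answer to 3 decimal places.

θ̂_MAP = 5.206

n = 29, x̄ = 5.21.
For a Normal prior and Normal likelihood with known variance, the posterior is Normal; its mode equals its mean, the precision-weighted average.
Prior precision 1/σ₀² = 1/16 = 0.0625; data precision n/σ² = 29/9.
θ̂ = (0.0625·5 + (29/9)·5.21) / (0.0625 + 29/9) = (61561/3600)/(473/144) = 61561/11825 ≈ 5.206.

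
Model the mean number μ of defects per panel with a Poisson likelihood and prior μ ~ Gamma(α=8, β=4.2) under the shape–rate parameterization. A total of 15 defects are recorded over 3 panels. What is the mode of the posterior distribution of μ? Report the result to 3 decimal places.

Σxᵢ = 15, n = 3.
Posterior ∝ μ^7e^(−4.2μ) · μ^15e^(−3μ) = μ^22e^(−7.2μ), i.e. Gamma(shape=23, rate=7.2).
The mode of a Gamma(a, b) with a ≥ 1 (shape–rate) is (a−1)/b = 22/7.2 ≈ 3.056.

μ̂_MAP = 3.056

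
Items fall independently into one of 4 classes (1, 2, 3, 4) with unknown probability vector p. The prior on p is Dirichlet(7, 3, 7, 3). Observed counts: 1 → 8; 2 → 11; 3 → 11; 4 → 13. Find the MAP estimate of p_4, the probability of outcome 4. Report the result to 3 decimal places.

The posterior is Dirichlet(αᵢ + nᵢ) = Dirichlet(15, 14, 18, 16).
For a Dirichlet(a₁,…,a_K) with all aᵢ > 1, the mode has j-th component (aⱼ − 1)/(Σaᵢ − K).
Here Σaᵢ = 63 and K = 4, so p_4 = (16 − 1)/(63 − 4) = 15/59 ≈ 0.254.

MAP estimate: 0.254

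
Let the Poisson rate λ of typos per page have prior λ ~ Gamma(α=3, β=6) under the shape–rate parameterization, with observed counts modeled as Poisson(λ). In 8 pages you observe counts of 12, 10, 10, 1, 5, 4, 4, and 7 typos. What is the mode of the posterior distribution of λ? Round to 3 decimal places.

Σxᵢ = 12+10+10+1+5+4+4+7 = 53, with n = 8.
Posterior ∝ λ^2e^(−6λ) · λ^53e^(−8λ) = λ^55e^(−14λ), i.e. Gamma(shape=56, rate=14).
The mode of a Gamma(a, b) with a ≥ 1 (shape–rate) is (a−1)/b = 55/14 ≈ 3.929.

λ̂_MAP = 3.929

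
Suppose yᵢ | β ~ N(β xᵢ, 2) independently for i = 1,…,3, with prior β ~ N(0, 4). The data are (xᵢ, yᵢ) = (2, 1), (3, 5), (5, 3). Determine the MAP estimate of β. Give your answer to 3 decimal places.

β̂_MAP = 0.831

log p(β | y) = −Σ(yᵢ − βxᵢ)²/(2·2) − β²/(2·4) + const.
Setting the derivative to zero: Σxᵢ(yᵢ − βxᵢ)/2 − β/4 = 0, so β = Σxᵢyᵢ / (Σxᵢ² + σ²/τ²).
Σxᵢyᵢ = 2·1 + 3·5 + 5·3 = 32; Σxᵢ² = 38; σ²/τ² = 0.5.
β̂_MAP = 32 / (38 + 0.5) = 32/38.5 ≈ 0.831.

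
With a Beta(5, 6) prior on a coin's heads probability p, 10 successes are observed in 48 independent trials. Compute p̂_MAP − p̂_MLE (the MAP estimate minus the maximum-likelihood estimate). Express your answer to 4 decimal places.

MAP − MLE = 0.0373

Posterior is Beta(15, 44); MAP = (15−1)/(59−2) = 14/57 ≈ 0.24561.
MLE ignores the prior: p̂_MLE = k/n = 10/48 ≈ 0.20833.
Difference = 14/57 − 10/48 = 17/456 ≈ 0.0373.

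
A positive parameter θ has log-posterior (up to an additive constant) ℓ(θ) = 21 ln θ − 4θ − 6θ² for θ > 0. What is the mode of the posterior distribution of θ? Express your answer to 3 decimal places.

θ̂_MAP = 1.167

ℓ'(θ) = 21/θ − 4 − 12θ. Setting this to zero and multiplying by θ: 12θ² + 4θ − 21 = 0.
θ = (−4 + √(4² + 4·12·21)) / (2·12) = (−4 + √1024) / 24 = (−4 + 32)/24 = 7/6.
ℓ''(θ) = −21/θ² − 12 < 0, confirming a maximum.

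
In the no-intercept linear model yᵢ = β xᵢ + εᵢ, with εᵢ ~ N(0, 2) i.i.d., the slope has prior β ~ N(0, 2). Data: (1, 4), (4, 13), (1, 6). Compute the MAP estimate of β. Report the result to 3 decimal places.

β̂_MAP = 3.263

log p(β | y) = −Σ(yᵢ − βxᵢ)²/(2·2) − β²/(2·2) + const.
Setting the derivative to zero: Σxᵢ(yᵢ − βxᵢ)/2 − β/2 = 0, so β = Σxᵢyᵢ / (Σxᵢ² + σ²/τ²).
Σxᵢyᵢ = 1·4 + 4·13 + 1·6 = 62; Σxᵢ² = 18; σ²/τ² = 1.
β̂_MAP = 62 / (18 + 1) = 62/19 ≈ 3.263.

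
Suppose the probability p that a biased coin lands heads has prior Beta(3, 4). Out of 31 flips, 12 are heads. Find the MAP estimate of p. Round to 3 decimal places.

p̂_MAP = 0.389

Prior: Beta(3, 4).
Data: 12 successes in 31 trials. The binomial likelihood contributes p^12(1−p)^19, so the posterior is Beta(3+12, 4+19) = Beta(15, 23).
For Beta(a, b) with a, b > 1 the mode is (a−1)/(a+b−2) = 14/36 ≈ 0.389.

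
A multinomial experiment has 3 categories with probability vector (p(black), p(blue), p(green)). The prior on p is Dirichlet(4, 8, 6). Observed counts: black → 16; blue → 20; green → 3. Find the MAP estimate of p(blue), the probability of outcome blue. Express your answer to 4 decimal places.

The posterior is Dirichlet(αᵢ + nᵢ) = Dirichlet(20, 28, 9).
For a Dirichlet(a₁,…,a_K) with all aᵢ > 1, the mode has j-th component (aⱼ − 1)/(Σaᵢ − K).
Here Σaᵢ = 57 and K = 3, so p(blue) = (28 − 1)/(57 − 3) = 27/54 ≈ 0.5000.

MAP estimate of p(blue) = 0.5000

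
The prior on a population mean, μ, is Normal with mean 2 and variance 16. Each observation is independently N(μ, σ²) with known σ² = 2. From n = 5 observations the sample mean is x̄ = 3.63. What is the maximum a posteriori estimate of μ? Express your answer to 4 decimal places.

μ̂_MAP = 3.5902

n = 5, x̄ = 3.63.
For a Normal prior and Normal likelihood with known variance, the posterior is Normal; its mode equals its mean, the precision-weighted average.
Prior precision 1/σ₀² = 1/16 = 0.0625; data precision n/σ² = 5/2 = 2.5.
μ̂ = (0.0625·2 + 2.5·3.63) / (0.0625 + 2.5) = 9.2/2.5625 = 736/205 ≈ 3.5902.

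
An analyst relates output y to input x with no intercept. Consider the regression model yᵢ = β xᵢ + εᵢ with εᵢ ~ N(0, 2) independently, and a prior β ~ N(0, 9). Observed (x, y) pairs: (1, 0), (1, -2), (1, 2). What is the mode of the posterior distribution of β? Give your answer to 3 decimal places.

log p(β | y) = −Σ(yᵢ − βxᵢ)²/(2·2) − β²/(2·9) + const.
Setting the derivative to zero: Σxᵢ(yᵢ − βxᵢ)/2 − β/9 = 0, so β = Σxᵢyᵢ / (Σxᵢ² + σ²/τ²).
Σxᵢyᵢ = 1·0 + 1·(-2) + 1·2 = 0; Σxᵢ² = 3; σ²/τ² = 2/9.
β̂_MAP = 0 / (3 + 2/9) = 0/(29/9) = 0 ≈ 0.000.

β̂_MAP = 0.000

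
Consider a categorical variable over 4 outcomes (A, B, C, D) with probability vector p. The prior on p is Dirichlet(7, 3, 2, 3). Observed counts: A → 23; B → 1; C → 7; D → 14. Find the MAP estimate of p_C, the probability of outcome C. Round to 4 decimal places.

MAP estimate of p_C = 0.1429

The posterior is Dirichlet(αᵢ + nᵢ) = Dirichlet(30, 4, 9, 17).
For a Dirichlet(a₁,…,a_K) with all aᵢ > 1, the mode has j-th component (aⱼ − 1)/(Σaᵢ − K).
Here Σaᵢ = 60 and K = 4, so p_C = (9 − 1)/(60 − 4) = 8/56 ≈ 0.1429.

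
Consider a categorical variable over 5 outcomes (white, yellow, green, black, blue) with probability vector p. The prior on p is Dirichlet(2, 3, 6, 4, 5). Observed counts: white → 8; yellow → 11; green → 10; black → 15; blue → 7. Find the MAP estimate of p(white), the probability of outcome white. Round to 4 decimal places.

MAP estimate of p(white) = 0.1364

The posterior is Dirichlet(αᵢ + nᵢ) = Dirichlet(10, 14, 16, 19, 12).
For a Dirichlet(a₁,…,a_K) with all aᵢ > 1, the mode has j-th component (aⱼ − 1)/(Σaᵢ − K).
Here Σaᵢ = 71 and K = 5, so p(white) = (10 − 1)/(71 − 5) = 9/66 ≈ 0.1364.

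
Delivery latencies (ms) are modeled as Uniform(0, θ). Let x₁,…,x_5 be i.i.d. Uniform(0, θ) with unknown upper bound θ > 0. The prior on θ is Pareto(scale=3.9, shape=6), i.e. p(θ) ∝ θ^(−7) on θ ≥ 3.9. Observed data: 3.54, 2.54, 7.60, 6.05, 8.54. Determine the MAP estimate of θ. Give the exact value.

The Uniform(0, θ) likelihood is θ^(−n) for θ ≥ max(xᵢ), zero otherwise. Here max(xᵢ) = 8.54.
Posterior ∝ θ^(−7) · θ^(−5) = θ^(−12) on θ ≥ max(3.9, 8.54) = 8.54.
This density is strictly decreasing in θ, so the posterior mode lies at the lower boundary of the support.

θ̂_MAP = 8.54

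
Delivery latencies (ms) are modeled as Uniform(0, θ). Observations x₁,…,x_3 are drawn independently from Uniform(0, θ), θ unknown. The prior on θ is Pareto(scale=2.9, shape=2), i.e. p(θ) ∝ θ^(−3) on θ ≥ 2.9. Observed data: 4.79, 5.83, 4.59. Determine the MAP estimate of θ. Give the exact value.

θ̂_MAP = 5.83

The Uniform(0, θ) likelihood is θ^(−n) for θ ≥ max(xᵢ), zero otherwise. Here max(xᵢ) = 5.83.
Posterior ∝ θ^(−3) · θ^(−3) = θ^(−6) on θ ≥ max(2.9, 5.83) = 5.83.
This density is strictly decreasing in θ, so the posterior mode lies at the lower boundary of the support.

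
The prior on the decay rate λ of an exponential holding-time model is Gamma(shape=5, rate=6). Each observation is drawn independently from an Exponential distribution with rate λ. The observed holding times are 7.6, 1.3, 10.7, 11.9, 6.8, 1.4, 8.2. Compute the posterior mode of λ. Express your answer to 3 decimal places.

The Exponential(rate=λ) likelihood is ∝ λ^n e^(−λΣtᵢ). Here n = 7 and Σtᵢ = 7.6 + 1.3 + 10.7 + 11.9 + 6.8 + 1.4 + 8.2 = 47.9.
Posterior ∝ λ^4e^(−6λ) · λ^7e^(−47.9λ) = λ^11e^(−53.9λ), i.e. Gamma(12, 53.9).
Mode = (a−1)/b = 11/53.9 ≈ 0.204.

λ̂_MAP = 0.204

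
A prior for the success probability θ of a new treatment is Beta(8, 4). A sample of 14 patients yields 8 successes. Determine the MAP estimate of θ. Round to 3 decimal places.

θ̂_MAP = 0.625

Prior: Beta(8, 4).
Data: 8 successes in 14 trials. The binomial likelihood contributes θ^8(1−θ)^6, so the posterior is Beta(8+8, 4+6) = Beta(16, 10).
For Beta(a, b) with a, b > 1 the mode is (a−1)/(a+b−2) = 15/24 ≈ 0.625.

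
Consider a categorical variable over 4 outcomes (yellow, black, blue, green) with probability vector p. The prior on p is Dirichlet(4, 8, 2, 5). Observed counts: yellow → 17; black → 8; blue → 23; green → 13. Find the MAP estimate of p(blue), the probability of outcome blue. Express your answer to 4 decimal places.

MAP estimate of p(blue) = 0.3158

The posterior is Dirichlet(αᵢ + nᵢ) = Dirichlet(21, 16, 25, 18).
For a Dirichlet(a₁,…,a_K) with all aᵢ > 1, the mode has j-th component (aⱼ − 1)/(Σaᵢ − K).
Here Σaᵢ = 80 and K = 4, so p(blue) = (25 − 1)/(80 − 4) = 24/76 ≈ 0.3158.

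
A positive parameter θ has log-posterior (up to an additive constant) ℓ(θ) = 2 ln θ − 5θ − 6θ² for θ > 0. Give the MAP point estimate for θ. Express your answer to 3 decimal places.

ℓ'(θ) = 2/θ − 5 − 12θ. Setting this to zero and multiplying by θ: 12θ² + 5θ − 2 = 0.
θ = (−5 + √(5² + 4·12·2)) / (2·12) = (−5 + √121) / 24 = (−5 + 11)/24 = 1/4.
ℓ''(θ) = −2/θ² − 12 < 0, confirming a maximum.

θ̂_MAP = 0.250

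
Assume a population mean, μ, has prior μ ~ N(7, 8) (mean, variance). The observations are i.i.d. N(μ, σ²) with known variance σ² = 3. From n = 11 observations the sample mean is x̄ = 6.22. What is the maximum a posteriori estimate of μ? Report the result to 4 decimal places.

n = 11, x̄ = 6.22.
For a Normal prior and Normal likelihood with known variance, the posterior is Normal; its mode equals its mean, the precision-weighted average.
Prior precision 1/σ₀² = 1/8 = 0.125; data precision n/σ² = 11/3.
μ̂ = (0.125·7 + (11/3)·6.22) / (0.125 + 11/3) = (14209/600)/(91/24) = 1093/175 ≈ 6.2457.

μ̂_MAP = 6.2457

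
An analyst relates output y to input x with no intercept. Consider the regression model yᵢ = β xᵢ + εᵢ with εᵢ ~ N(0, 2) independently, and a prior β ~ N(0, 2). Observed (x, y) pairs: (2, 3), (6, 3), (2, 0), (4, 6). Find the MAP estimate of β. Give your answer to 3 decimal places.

log p(β | y) = −Σ(yᵢ − βxᵢ)²/(2·2) − β²/(2·2) + const.
Setting the derivative to zero: Σxᵢ(yᵢ − βxᵢ)/2 − β/2 = 0, so β = Σxᵢyᵢ / (Σxᵢ² + σ²/τ²).
Σxᵢyᵢ = 2·3 + 6·3 + 2·0 + 4·6 = 48; Σxᵢ² = 60; σ²/τ² = 1.
β̂_MAP = 48 / (60 + 1) = 48/61 ≈ 0.787.

β̂_MAP = 0.787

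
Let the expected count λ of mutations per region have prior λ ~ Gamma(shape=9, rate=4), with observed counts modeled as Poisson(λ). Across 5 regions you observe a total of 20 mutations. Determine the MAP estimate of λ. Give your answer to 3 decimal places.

Σxᵢ = 20, n = 5.
Posterior ∝ λ^8e^(−4λ) · λ^20e^(−5λ) = λ^28e^(−9λ), i.e. Gamma(shape=29, rate=9).
The mode of a Gamma(a, b) with a ≥ 1 (shape–rate) is (a−1)/b = 28/9 ≈ 3.111.

λ̂_MAP = 3.111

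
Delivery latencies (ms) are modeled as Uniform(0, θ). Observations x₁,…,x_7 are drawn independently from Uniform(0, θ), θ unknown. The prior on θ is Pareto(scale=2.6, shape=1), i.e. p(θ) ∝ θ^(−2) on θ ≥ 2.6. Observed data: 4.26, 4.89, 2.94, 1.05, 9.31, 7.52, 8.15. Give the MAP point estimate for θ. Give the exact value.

The Uniform(0, θ) likelihood is θ^(−n) for θ ≥ max(xᵢ), zero otherwise. Here max(xᵢ) = 9.31.
Posterior ∝ θ^(−2) · θ^(−7) = θ^(−9) on θ ≥ max(2.6, 9.31) = 9.31.
This density is strictly decreasing in θ, so the posterior mode lies at the lower boundary of the support.

θ̂_MAP = 9.31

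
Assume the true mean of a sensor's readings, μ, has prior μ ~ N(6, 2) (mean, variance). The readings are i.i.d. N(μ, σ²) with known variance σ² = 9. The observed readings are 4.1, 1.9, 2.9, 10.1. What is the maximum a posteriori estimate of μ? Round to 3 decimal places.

μ̂_MAP = 5.412

n = 4; x̄ = (4.1 + 1.9 + 2.9 + 10.1)/4 = 19/4 = 4.75.
For a Normal prior and Normal likelihood with known variance, the posterior is Normal; its mode equals its mean, the precision-weighted average.
Prior precision 1/σ₀² = 1/2 = 0.5; data precision n/σ² = 4/9.
μ̂ = (0.5·6 + (4/9)·4.75) / (0.5 + 4/9) = (46/9)/(17/18) = 92/17 ≈ 5.412.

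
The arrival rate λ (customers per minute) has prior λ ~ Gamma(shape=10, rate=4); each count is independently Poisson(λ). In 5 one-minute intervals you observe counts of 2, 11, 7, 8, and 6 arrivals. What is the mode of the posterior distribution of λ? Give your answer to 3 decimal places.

λ̂_MAP = 4.778

Σxᵢ = 2+11+7+8+6 = 34, with n = 5.
Posterior ∝ λ^9e^(−4λ) · λ^34e^(−5λ) = λ^43e^(−9λ), i.e. Gamma(shape=44, rate=9).
The mode of a Gamma(a, b) with a ≥ 1 (shape–rate) is (a−1)/b = 43/9 ≈ 4.778.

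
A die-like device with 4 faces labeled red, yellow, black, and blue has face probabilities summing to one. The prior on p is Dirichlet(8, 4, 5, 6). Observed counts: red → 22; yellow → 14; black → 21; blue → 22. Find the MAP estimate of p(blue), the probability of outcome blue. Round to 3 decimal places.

MAP estimate of p(blue) = 0.276

The posterior is Dirichlet(αᵢ + nᵢ) = Dirichlet(30, 18, 26, 28).
For a Dirichlet(a₁,…,a_K) with all aᵢ > 1, the mode has j-th component (aⱼ − 1)/(Σaᵢ − K).
Here Σaᵢ = 102 and K = 4, so p(blue) = (28 − 1)/(102 − 4) = 27/98 ≈ 0.276.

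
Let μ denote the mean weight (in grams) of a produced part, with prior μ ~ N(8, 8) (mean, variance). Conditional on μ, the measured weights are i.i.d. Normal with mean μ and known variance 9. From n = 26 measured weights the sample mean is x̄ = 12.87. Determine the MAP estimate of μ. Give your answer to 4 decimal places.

μ̂_MAP = 12.6680

n = 26, x̄ = 12.87.
For a Normal prior and Normal likelihood with known variance, the posterior is Normal; its mode equals its mean, the precision-weighted average.
Prior precision 1/σ₀² = 1/8 = 0.125; data precision n/σ² = 26/9.
μ̂ = (0.125·8 + (26/9)·12.87) / (0.125 + 26/9) = 38.18/(217/72) = 68724/5425 ≈ 12.6680.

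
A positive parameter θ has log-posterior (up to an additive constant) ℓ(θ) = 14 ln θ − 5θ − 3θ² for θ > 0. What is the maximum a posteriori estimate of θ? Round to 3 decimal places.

θ̂_MAP = 1.167

ℓ'(θ) = 14/θ − 5 − 6θ. Setting this to zero and multiplying by θ: 6θ² + 5θ − 14 = 0.
θ = (−5 + √(5² + 4·6·14)) / (2·6) = (−5 + √361) / 12 = (−5 + 19)/12 = 7/6.
ℓ''(θ) = −14/θ² − 6 < 0, confirming a maximum.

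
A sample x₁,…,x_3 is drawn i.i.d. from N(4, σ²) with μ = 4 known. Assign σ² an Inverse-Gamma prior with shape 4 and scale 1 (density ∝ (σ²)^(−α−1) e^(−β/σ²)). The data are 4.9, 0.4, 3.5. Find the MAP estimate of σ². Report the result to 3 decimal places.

Sum of squared deviations about the known mean: SS = (4.9−4)² + (0.4−4)² + (3.5−4)² = 14.02.
The Normal likelihood contributes (σ²)^(−n/2) exp(−SS/(2σ²)), so the posterior is Inverse-Gamma(α + n/2, β + SS/2) = Inverse-Gamma(5.5, 8.01).
The mode of Inverse-Gamma(a, b) is b/(a+1) = 8.01/6.5 ≈ 1.232.

σ̂²_MAP = 1.232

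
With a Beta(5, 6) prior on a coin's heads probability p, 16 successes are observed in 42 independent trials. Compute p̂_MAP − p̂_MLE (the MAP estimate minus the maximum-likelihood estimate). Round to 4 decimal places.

Posterior is Beta(21, 32); MAP = (21−1)/(53−2) = 20/51 ≈ 0.39216.
MLE ignores the prior: p̂_MLE = k/n = 16/42 ≈ 0.38095.
Difference = 20/51 − 16/42 = 4/357 ≈ 0.0112.

MAP − MLE = 0.0112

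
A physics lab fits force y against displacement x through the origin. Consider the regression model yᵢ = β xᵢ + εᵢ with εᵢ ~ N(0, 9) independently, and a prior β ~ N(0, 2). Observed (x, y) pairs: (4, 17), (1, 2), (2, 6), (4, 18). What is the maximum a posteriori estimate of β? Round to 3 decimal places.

β̂_MAP = 3.711

log p(β | y) = −Σ(yᵢ − βxᵢ)²/(2·9) − β²/(2·2) + const.
Setting the derivative to zero: Σxᵢ(yᵢ − βxᵢ)/9 − β/2 = 0, so β = Σxᵢyᵢ / (Σxᵢ² + σ²/τ²).
Σxᵢyᵢ = 4·17 + 1·2 + 2·6 + 4·18 = 154; Σxᵢ² = 37; σ²/τ² = 4.5.
β̂_MAP = 154 / (37 + 4.5) = 154/41.5 ≈ 3.711.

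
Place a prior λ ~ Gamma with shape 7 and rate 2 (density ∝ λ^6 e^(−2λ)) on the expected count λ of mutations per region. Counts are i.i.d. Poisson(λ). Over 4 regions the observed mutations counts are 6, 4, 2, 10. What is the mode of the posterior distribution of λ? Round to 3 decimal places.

Σxᵢ = 6+4+2+10 = 22, with n = 4.
Posterior ∝ λ^6e^(−2λ) · λ^22e^(−4λ) = λ^28e^(−6λ), i.e. Gamma(shape=29, rate=6).
The mode of a Gamma(a, b) with a ≥ 1 (shape–rate) is (a−1)/b = 28/6 ≈ 4.667.

λ̂_MAP = 4.667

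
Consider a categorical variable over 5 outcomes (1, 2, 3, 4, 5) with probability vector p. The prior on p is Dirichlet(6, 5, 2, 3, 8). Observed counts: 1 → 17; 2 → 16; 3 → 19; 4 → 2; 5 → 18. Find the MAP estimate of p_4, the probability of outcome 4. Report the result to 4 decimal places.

MAP estimate: 0.0440

The posterior is Dirichlet(αᵢ + nᵢ) = Dirichlet(23, 21, 21, 5, 26).
For a Dirichlet(a₁,…,a_K) with all aᵢ > 1, the mode has j-th component (aⱼ − 1)/(Σaᵢ − K).
Here Σaᵢ = 96 and K = 5, so p_4 = (5 − 1)/(96 − 5) = 4/91 ≈ 0.0440.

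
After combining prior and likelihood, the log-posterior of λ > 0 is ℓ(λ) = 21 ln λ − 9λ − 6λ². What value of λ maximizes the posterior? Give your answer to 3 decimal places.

λ̂_MAP = 1.000

ℓ'(λ) = 21/λ − 9 − 12λ. Setting this to zero and multiplying by λ: 12λ² + 9λ − 21 = 0.
λ = (−9 + √(9² + 4·12·21)) / (2·12) = (−9 + √1089) / 24 = (−9 + 33)/24 = 1.
ℓ''(λ) = −21/λ² − 12 < 0, confirming a maximum.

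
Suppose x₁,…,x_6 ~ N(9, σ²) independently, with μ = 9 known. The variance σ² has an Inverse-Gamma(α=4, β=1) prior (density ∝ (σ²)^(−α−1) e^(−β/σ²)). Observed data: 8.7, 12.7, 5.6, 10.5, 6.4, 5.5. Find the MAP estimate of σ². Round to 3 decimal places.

σ̂²_MAP = 3.038

Sum of squared deviations about the known mean: SS = (8.7−9)² + (12.7−9)² + (5.6−9)² + (10.5−9)² + (6.4−9)² + (5.5−9)² = 46.6.
The Normal likelihood contributes (σ²)^(−n/2) exp(−SS/(2σ²)), so the posterior is Inverse-Gamma(α + n/2, β + SS/2) = Inverse-Gamma(7, 24.3).
The mode of Inverse-Gamma(a, b) is b/(a+1) = 24.3/8 ≈ 3.038.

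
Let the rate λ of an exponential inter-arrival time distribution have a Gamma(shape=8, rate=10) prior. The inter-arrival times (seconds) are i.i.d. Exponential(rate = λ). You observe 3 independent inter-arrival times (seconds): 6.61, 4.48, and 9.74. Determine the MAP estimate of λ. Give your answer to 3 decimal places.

The Exponential(rate=λ) likelihood is ∝ λ^n e^(−λΣtᵢ). Here n = 3 and Σtᵢ = 6.61 + 4.48 + 9.74 = 20.83.
Posterior ∝ λ^7e^(−10λ) · λ^3e^(−20.83λ) = λ^10e^(−30.83λ), i.e. Gamma(11, 30.83).
Mode = (a−1)/b = 10/30.83 ≈ 0.324.

λ̂_MAP = 0.324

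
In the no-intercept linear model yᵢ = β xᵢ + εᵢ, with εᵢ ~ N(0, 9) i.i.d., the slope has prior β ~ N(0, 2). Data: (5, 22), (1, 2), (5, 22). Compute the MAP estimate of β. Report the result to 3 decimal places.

β̂_MAP = 4.000

log p(β | y) = −Σ(yᵢ − βxᵢ)²/(2·9) − β²/(2·2) + const.
Setting the derivative to zero: Σxᵢ(yᵢ − βxᵢ)/9 − β/2 = 0, so β = Σxᵢyᵢ / (Σxᵢ² + σ²/τ²).
Σxᵢyᵢ = 5·22 + 1·2 + 5·22 = 222; Σxᵢ² = 51; σ²/τ² = 4.5.
β̂_MAP = 222 / (51 + 4.5) = 222/55.5 ≈ 4.000.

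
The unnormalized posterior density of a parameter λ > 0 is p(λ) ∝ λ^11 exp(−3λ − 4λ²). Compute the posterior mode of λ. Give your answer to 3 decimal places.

λ̂_MAP = 1.000

ℓ'(λ) = 11/λ − 3 − 8λ. Setting this to zero and multiplying by λ: 8λ² + 3λ − 11 = 0.
λ = (−3 + √(3² + 4·8·11)) / (2·8) = (−3 + √361) / 16 = (−3 + 19)/16 = 1.
ℓ''(λ) = −11/λ² − 8 < 0, confirming a maximum.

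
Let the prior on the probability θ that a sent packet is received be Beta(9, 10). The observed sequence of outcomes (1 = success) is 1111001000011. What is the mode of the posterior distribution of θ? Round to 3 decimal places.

θ̂_MAP = 0.500

Prior: Beta(9, 10).
Data: 7 successes in 13 trials (from the sequence). The binomial likelihood contributes θ^7(1−θ)^6, so the posterior is Beta(9+7, 10+6) = Beta(16, 16).
For Beta(a, b) with a, b > 1 the mode is (a−1)/(a+b−2) = 15/30 ≈ 0.500.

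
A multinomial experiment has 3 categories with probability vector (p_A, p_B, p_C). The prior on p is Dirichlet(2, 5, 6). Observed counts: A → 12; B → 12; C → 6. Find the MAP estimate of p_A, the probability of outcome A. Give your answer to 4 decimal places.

The posterior is Dirichlet(αᵢ + nᵢ) = Dirichlet(14, 17, 12).
For a Dirichlet(a₁,…,a_K) with all aᵢ > 1, the mode has j-th component (aⱼ − 1)/(Σaᵢ − K).
Here Σaᵢ = 43 and K = 3, so p_A = (14 − 1)/(43 − 3) = 13/40 ≈ 0.3250.

MAP estimate of p_A = 0.3250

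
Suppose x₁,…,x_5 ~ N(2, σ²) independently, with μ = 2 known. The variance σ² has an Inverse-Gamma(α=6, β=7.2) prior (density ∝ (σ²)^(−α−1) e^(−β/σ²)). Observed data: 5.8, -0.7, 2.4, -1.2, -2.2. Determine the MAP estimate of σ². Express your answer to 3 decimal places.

σ̂²_MAP = 3.377

Sum of squared deviations about the known mean: SS = (5.8−2)² + (-0.7−2)² + (2.4−2)² + (-1.2−2)² + (-2.2−2)² = 49.77.
The Normal likelihood contributes (σ²)^(−n/2) exp(−SS/(2σ²)), so the posterior is Inverse-Gamma(α + n/2, β + SS/2) = Inverse-Gamma(8.5, 32.085).
The mode of Inverse-Gamma(a, b) is b/(a+1) = 32.085/9.5 ≈ 3.377.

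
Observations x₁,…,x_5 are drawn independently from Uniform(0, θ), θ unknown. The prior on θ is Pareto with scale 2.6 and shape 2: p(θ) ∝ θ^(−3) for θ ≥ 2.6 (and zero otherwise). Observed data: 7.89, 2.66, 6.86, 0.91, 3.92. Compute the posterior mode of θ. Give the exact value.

θ̂_MAP = 7.89

The Uniform(0, θ) likelihood is θ^(−n) for θ ≥ max(xᵢ), zero otherwise. Here max(xᵢ) = 7.89.
Posterior ∝ θ^(−3) · θ^(−5) = θ^(−8) on θ ≥ max(2.6, 7.89) = 7.89.
This density is strictly decreasing in θ, so the posterior mode lies at the lower boundary of the support.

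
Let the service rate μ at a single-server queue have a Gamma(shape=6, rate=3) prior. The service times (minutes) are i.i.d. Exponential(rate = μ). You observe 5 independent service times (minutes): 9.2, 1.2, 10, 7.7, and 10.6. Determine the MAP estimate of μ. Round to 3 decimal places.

The Exponential(rate=μ) likelihood is ∝ μ^n e^(−μΣtᵢ). Here n = 5 and Σtᵢ = 9.2 + 1.2 + 10 + 7.7 + 10.6 = 38.7.
Posterior ∝ μ^5e^(−3μ) · μ^5e^(−38.7μ) = μ^10e^(−41.7μ), i.e. Gamma(11, 41.7).
Mode = (a−1)/b = 10/41.7 ≈ 0.240.

μ̂_MAP = 0.240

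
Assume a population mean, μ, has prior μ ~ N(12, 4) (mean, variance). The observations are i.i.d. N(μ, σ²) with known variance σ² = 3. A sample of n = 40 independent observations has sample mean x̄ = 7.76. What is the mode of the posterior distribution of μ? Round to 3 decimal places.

n = 40, x̄ = 7.76.
For a Normal prior and Normal likelihood with known variance, the posterior is Normal; its mode equals its mean, the precision-weighted average.
Prior precision 1/σ₀² = 1/4 = 0.25; data precision n/σ² = 40/3.
μ̂ = (0.25·12 + (40/3)·7.76) / (0.25 + 40/3) = (1597/15)/(163/12) = 6388/815 ≈ 7.838.

μ̂_MAP = 7.838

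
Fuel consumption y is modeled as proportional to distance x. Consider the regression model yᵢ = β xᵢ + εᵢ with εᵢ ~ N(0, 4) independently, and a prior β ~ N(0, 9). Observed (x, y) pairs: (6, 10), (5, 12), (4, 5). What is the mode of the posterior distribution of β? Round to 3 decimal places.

log p(β | y) = −Σ(yᵢ − βxᵢ)²/(2·4) − β²/(2·9) + const.
Setting the derivative to zero: Σxᵢ(yᵢ − βxᵢ)/4 − β/9 = 0, so β = Σxᵢyᵢ / (Σxᵢ² + σ²/τ²).
Σxᵢyᵢ = 6·10 + 5·12 + 4·5 = 140; Σxᵢ² = 77; σ²/τ² = 4/9.
β̂_MAP = 140 / (77 + 4/9) = 140/(697/9) = 1260/697 ≈ 1.808.

β̂_MAP = 1.808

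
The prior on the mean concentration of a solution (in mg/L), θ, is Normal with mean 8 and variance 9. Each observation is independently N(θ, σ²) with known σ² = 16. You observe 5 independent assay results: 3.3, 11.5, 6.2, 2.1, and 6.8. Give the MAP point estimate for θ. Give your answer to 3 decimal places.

θ̂_MAP = 6.510

n = 5; x̄ = (3.3 + 11.5 + 6.2 + 2.1 + 6.8)/5 = 29.9/5 = 5.98.
For a Normal prior and Normal likelihood with known variance, the posterior is Normal; its mode equals its mean, the precision-weighted average.
Prior precision 1/σ₀² = 1/9; data precision n/σ² = 5/16 = 0.3125.
θ̂ = ((1/9)·8 + 0.3125·5.98) / (1/9 + 0.3125) = (3971/1440)/(61/144) = 3971/610 ≈ 6.510.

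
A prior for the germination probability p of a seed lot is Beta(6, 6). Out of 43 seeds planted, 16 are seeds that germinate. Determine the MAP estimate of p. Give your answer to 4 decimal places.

p̂_MAP = 0.3962

Prior: Beta(6, 6).
Data: 16 successes in 43 trials. The binomial likelihood contributes p^16(1−p)^27, so the posterior is Beta(6+16, 6+27) = Beta(22, 33).
For Beta(a, b) with a, b > 1 the mode is (a−1)/(a+b−2) = 21/53 ≈ 0.3962.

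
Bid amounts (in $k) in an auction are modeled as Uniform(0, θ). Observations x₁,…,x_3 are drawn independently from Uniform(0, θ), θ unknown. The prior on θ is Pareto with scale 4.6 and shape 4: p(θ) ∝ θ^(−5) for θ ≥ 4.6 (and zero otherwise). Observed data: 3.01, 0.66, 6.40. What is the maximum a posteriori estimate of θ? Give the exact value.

The Uniform(0, θ) likelihood is θ^(−n) for θ ≥ max(xᵢ), zero otherwise. Here max(xᵢ) = 6.40.
Posterior ∝ θ^(−5) · θ^(−3) = θ^(−8) on θ ≥ max(4.6, 6.40) = 6.40.
This density is strictly decreasing in θ, so the posterior mode lies at the lower boundary of the support.

θ̂_MAP = 6.40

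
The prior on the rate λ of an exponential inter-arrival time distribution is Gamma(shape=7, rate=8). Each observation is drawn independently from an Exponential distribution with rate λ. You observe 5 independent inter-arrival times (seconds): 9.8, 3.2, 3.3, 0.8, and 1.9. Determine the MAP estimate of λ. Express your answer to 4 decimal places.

λ̂_MAP = 0.4074

The Exponential(rate=λ) likelihood is ∝ λ^n e^(−λΣtᵢ). Here n = 5 and Σtᵢ = 9.8 + 3.2 + 3.3 + 0.8 + 1.9 = 19.
Posterior ∝ λ^6e^(−8λ) · λ^5e^(−19λ) = λ^11e^(−27λ), i.e. Gamma(12, 27).
Mode = (a−1)/b = 11/27 ≈ 0.4074.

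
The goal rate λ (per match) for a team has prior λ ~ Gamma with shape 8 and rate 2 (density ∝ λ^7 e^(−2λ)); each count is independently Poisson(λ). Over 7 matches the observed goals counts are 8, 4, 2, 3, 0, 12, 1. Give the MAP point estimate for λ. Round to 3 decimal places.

Σxᵢ = 8+4+2+3+0+12+1 = 30, with n = 7.
Posterior ∝ λ^7e^(−2λ) · λ^30e^(−7λ) = λ^37e^(−9λ), i.e. Gamma(shape=38, rate=9).
The mode of a Gamma(a, b) with a ≥ 1 (shape–rate) is (a−1)/b = 37/9 ≈ 4.111.

λ̂_MAP = 4.111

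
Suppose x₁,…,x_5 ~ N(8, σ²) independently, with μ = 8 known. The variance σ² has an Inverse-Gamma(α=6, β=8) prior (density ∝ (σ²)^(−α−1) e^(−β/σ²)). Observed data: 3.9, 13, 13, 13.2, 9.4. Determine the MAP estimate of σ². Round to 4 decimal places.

Sum of squared deviations about the known mean: SS = (3.9−8)² + (13−8)² + (13−8)² + (13.2−8)² + (9.4−8)² = 95.81.
The Normal likelihood contributes (σ²)^(−n/2) exp(−SS/(2σ²)), so the posterior is Inverse-Gamma(α + n/2, β + SS/2) = Inverse-Gamma(8.5, 55.905).
The mode of Inverse-Gamma(a, b) is b/(a+1) = 55.905/9.5 ≈ 5.8847.

σ̂²_MAP = 5.8847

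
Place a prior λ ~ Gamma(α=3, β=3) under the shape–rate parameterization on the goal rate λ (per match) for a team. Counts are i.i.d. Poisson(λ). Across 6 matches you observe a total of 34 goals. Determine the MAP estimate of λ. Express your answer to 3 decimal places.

λ̂_MAP = 4.000

Σxᵢ = 34, n = 6.
Posterior ∝ λ^2e^(−3λ) · λ^34e^(−6λ) = λ^36e^(−9λ), i.e. Gamma(shape=37, rate=9).
The mode of a Gamma(a, b) with a ≥ 1 (shape–rate) is (a−1)/b = 36/9 ≈ 4.000.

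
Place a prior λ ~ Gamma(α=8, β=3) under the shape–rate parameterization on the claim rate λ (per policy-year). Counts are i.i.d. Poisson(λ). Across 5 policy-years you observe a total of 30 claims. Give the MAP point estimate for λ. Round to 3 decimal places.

Σxᵢ = 30, n = 5.
Posterior ∝ λ^7e^(−3λ) · λ^30e^(−5λ) = λ^37e^(−8λ), i.e. Gamma(shape=38, rate=8).
The mode of a Gamma(a, b) with a ≥ 1 (shape–rate) is (a−1)/b = 37/8 ≈ 4.625.

λ̂_MAP = 4.625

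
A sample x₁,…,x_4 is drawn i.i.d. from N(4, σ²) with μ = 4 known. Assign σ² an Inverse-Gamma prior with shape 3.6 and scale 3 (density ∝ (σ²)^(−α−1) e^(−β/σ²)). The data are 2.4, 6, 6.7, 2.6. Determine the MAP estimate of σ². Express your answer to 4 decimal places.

Sum of squared deviations about the known mean: SS = (2.4−4)² + (6−4)² + (6.7−4)² + (2.6−4)² = 15.81.
The Normal likelihood contributes (σ²)^(−n/2) exp(−SS/(2σ²)), so the posterior is Inverse-Gamma(α + n/2, β + SS/2) = Inverse-Gamma(5.6, 10.905).
The mode of Inverse-Gamma(a, b) is b/(a+1) = 10.905/6.6 ≈ 1.6523.

σ̂²_MAP = 1.6523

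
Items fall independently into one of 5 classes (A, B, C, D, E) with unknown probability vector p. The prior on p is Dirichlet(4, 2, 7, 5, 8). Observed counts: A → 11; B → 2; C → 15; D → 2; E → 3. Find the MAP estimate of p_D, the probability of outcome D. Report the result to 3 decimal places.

The posterior is Dirichlet(αᵢ + nᵢ) = Dirichlet(15, 4, 22, 7, 11).
For a Dirichlet(a₁,…,a_K) with all aᵢ > 1, the mode has j-th component (aⱼ − 1)/(Σaᵢ − K).
Here Σaᵢ = 59 and K = 5, so p_D = (7 − 1)/(59 − 5) = 6/54 ≈ 0.111.

MAP estimate of p_D = 0.111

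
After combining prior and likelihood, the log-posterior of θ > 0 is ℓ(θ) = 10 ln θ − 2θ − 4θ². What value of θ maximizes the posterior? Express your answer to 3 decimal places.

θ̂_MAP = 1.000

ℓ'(θ) = 10/θ − 2 − 8θ. Setting this to zero and multiplying by θ: 8θ² + 2θ − 10 = 0.
θ = (−2 + √(2² + 4·8·10)) / (2·8) = (−2 + √324) / 16 = (−2 + 18)/16 = 1.
ℓ''(θ) = −10/θ² − 8 < 0, confirming a maximum.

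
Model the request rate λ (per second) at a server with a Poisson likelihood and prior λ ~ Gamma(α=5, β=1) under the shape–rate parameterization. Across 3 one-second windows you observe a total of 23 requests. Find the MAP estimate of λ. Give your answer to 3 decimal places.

λ̂_MAP = 6.750

Σxᵢ = 23, n = 3.
Posterior ∝ λ^4e^(−1λ) · λ^23e^(−3λ) = λ^27e^(−4λ), i.e. Gamma(shape=28, rate=4).
The mode of a Gamma(a, b) with a ≥ 1 (shape–rate) is (a−1)/b = 27/4 ≈ 6.750.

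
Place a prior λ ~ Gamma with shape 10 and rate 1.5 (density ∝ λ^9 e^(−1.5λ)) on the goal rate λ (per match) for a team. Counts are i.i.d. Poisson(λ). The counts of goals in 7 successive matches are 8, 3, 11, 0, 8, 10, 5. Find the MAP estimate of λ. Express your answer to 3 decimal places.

Σxᵢ = 8+3+11+0+8+10+5 = 45, with n = 7.
Posterior ∝ λ^9e^(−1.5λ) · λ^45e^(−7λ) = λ^54e^(−8.5λ), i.e. Gamma(shape=55, rate=8.5).
The mode of a Gamma(a, b) with a ≥ 1 (shape–rate) is (a−1)/b = 54/8.5 ≈ 6.353.

λ̂_MAP = 6.353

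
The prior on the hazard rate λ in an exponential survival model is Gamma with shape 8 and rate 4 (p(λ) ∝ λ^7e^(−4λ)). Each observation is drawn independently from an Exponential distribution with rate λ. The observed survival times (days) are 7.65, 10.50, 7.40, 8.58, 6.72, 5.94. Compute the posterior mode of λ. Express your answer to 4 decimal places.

The Exponential(rate=λ) likelihood is ∝ λ^n e^(−λΣtᵢ). Here n = 6 and Σtᵢ = 7.65 + 10.50 + 7.40 + 8.58 + 6.72 + 5.94 = 46.79.
Posterior ∝ λ^7e^(−4λ) · λ^6e^(−46.79λ) = λ^13e^(−50.79λ), i.e. Gamma(14, 50.79).
Mode = (a−1)/b = 13/50.79 ≈ 0.2560.

λ̂_MAP = 0.2560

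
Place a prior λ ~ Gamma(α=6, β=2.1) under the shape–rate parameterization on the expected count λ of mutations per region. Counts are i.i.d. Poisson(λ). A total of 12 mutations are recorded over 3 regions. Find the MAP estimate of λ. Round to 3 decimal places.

λ̂_MAP = 3.333

Σxᵢ = 12, n = 3.
Posterior ∝ λ^5e^(−2.1λ) · λ^12e^(−3λ) = λ^17e^(−5.1λ), i.e. Gamma(shape=18, rate=5.1).
The mode of a Gamma(a, b) with a ≥ 1 (shape–rate) is (a−1)/b = 17/5.1 ≈ 3.333.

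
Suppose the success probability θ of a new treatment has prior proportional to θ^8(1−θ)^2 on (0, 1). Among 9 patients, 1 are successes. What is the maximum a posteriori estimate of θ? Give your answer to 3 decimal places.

θ̂_MAP = 0.474

The prior density ∝ θ^8(1−θ)^2 is the kernel of Beta(9, 3).
Data: 1 success in 9 trials. The binomial likelihood contributes θ(1−θ)^8, so the posterior is Beta(9+1, 3+8) = Beta(10, 11).
For Beta(a, b) with a, b > 1 the mode is (a−1)/(a+b−2) = 9/19 ≈ 0.474.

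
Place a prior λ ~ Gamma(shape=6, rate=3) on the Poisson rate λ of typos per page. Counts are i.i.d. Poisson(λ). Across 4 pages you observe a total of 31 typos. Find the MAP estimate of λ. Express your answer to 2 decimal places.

Σxᵢ = 31, n = 4.
Posterior ∝ λ^5e^(−3λ) · λ^31e^(−4λ) = λ^36e^(−7λ), i.e. Gamma(shape=37, rate=7).
The mode of a Gamma(a, b) with a ≥ 1 (shape–rate) is (a−1)/b = 36/7 ≈ 5.14.

λ̂_MAP = 5.14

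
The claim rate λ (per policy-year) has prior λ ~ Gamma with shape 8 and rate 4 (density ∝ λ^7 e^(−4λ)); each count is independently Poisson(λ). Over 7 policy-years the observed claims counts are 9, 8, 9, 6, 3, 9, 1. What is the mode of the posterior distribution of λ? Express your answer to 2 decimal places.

λ̂_MAP = 4.73

Σxᵢ = 9+8+9+6+3+9+1 = 45, with n = 7.
Posterior ∝ λ^7e^(−4λ) · λ^45e^(−7λ) = λ^52e^(−11λ), i.e. Gamma(shape=53, rate=11).
The mode of a Gamma(a, b) with a ≥ 1 (shape–rate) is (a−1)/b = 52/11 ≈ 4.73.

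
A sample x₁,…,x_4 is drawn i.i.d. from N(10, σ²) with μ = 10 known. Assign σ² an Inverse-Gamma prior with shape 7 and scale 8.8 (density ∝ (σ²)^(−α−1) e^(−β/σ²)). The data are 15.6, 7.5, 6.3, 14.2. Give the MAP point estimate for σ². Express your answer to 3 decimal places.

σ̂²_MAP = 4.327

Sum of squared deviations about the known mean: SS = (15.6−10)² + (7.5−10)² + (6.3−10)² + (14.2−10)² = 68.94.
The Normal likelihood contributes (σ²)^(−n/2) exp(−SS/(2σ²)), so the posterior is Inverse-Gamma(α + n/2, β + SS/2) = Inverse-Gamma(9, 43.27).
The mode of Inverse-Gamma(a, b) is b/(a+1) = 43.27/10 ≈ 4.327.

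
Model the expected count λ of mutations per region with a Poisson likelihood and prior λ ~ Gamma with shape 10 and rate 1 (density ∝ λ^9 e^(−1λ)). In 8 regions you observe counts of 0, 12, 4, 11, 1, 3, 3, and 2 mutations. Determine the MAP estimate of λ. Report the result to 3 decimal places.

Σxᵢ = 0+12+4+11+1+3+3+2 = 36, with n = 8.
Posterior ∝ λ^9e^(−1λ) · λ^36e^(−8λ) = λ^45e^(−9λ), i.e. Gamma(shape=46, rate=9).
The mode of a Gamma(a, b) with a ≥ 1 (shape–rate) is (a−1)/b = 45/9 ≈ 5.000.

λ̂_MAP = 5.000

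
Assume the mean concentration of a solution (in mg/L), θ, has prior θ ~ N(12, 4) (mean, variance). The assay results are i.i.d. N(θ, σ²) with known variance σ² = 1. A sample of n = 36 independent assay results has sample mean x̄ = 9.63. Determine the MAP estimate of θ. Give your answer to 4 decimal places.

θ̂_MAP = 9.6463

n = 36, x̄ = 9.63.
For a Normal prior and Normal likelihood with known variance, the posterior is Normal; its mode equals its mean, the precision-weighted average.
Prior precision 1/σ₀² = 1/4 = 0.25; data precision n/σ² = 36/1 = 36.
θ̂ = (0.25·12 + 36·9.63) / (0.25 + 36) = 349.68/36.25 = 34968/3625 ≈ 9.6463.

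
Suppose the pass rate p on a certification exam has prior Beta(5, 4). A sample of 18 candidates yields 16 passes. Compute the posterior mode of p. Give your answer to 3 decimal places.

Prior: Beta(5, 4).
Data: 16 successes in 18 trials. The binomial likelihood contributes p^16(1−p)^2, so the posterior is Beta(5+16, 4+2) = Beta(21, 6).
For Beta(a, b) with a, b > 1 the mode is (a−1)/(a+b−2) = 20/25 ≈ 0.800.

p̂_MAP = 0.800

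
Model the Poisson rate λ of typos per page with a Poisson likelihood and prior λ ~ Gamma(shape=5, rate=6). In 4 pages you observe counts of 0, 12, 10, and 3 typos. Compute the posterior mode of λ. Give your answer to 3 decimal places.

Σxᵢ = 0+12+10+3 = 25, with n = 4.
Posterior ∝ λ^4e^(−6λ) · λ^25e^(−4λ) = λ^29e^(−10λ), i.e. Gamma(shape=30, rate=10).
The mode of a Gamma(a, b) with a ≥ 1 (shape–rate) is (a−1)/b = 29/10 ≈ 2.900.

λ̂_MAP = 2.900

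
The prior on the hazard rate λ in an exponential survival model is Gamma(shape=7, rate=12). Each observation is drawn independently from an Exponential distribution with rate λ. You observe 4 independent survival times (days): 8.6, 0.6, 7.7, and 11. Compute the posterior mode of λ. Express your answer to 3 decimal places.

λ̂_MAP = 0.251

The Exponential(rate=λ) likelihood is ∝ λ^n e^(−λΣtᵢ). Here n = 4 and Σtᵢ = 8.6 + 0.6 + 7.7 + 11 = 27.9.
Posterior ∝ λ^6e^(−12λ) · λ^4e^(−27.9λ) = λ^10e^(−39.9λ), i.e. Gamma(11, 39.9).
Mode = (a−1)/b = 10/39.9 ≈ 0.251.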